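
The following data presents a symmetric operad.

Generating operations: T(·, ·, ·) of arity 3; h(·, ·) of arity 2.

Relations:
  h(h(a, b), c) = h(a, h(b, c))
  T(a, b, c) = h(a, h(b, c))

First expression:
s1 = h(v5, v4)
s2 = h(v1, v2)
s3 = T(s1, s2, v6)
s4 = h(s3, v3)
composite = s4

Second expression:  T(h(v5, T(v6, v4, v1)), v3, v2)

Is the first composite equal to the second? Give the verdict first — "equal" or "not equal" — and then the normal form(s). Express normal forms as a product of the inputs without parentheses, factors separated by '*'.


not equal: they reduce to v5 * v4 * v1 * v2 * v6 * v3 and v5 * v6 * v4 * v1 * v3 * v2

Reducing the first expression gives v5 * v4 * v1 * v2 * v6 * v3
Reducing the second expression gives v5 * v6 * v4 * v1 * v3 * v2
No match — not equal.


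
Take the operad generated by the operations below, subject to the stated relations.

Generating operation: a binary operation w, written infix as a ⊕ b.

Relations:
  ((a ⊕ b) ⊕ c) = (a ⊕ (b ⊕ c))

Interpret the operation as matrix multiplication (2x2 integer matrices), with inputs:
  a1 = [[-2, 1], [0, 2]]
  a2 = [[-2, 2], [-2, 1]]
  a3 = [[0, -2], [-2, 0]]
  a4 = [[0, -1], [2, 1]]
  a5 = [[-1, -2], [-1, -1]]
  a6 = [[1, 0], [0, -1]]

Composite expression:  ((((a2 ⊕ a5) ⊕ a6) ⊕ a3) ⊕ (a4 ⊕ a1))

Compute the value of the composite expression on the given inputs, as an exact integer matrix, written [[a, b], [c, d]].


[[0, -8], [8, -20]]

(a2 ⊕ a5) = [[0, 2], [1, 3]]
((a2 ⊕ a5) ⊕ a6) = [[0, -2], [1, -3]]
(((a2 ⊕ a5) ⊕ a6) ⊕ a3) = [[4, 0], [6, -2]]
(a4 ⊕ a1) = [[0, -2], [-4, 4]]
((((a2 ⊕ a5) ⊕ a6) ⊕ a3) ⊕ (a4 ⊕ a1)) = [[0, -8], [8, -20]]


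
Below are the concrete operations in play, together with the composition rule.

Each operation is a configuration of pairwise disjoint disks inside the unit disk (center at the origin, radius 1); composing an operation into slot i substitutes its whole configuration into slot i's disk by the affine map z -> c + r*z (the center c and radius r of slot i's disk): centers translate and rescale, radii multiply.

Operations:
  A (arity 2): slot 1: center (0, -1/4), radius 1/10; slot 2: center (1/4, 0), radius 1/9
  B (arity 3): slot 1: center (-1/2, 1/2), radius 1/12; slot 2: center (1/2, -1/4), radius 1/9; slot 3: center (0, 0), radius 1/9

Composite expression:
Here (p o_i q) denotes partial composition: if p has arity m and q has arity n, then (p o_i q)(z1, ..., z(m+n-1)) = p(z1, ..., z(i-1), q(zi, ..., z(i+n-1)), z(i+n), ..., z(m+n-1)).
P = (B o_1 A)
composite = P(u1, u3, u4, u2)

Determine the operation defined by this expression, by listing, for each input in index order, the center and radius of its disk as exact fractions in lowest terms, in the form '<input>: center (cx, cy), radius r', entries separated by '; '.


Affine substitution under B: radii multiply and u-centers shift.
input u1: applying the 2 nested substitutions gives center (-1/2, 23/48), radius 1/120
input u3: applying the 2 nested substitutions gives center (-23/48, 1/2), radius 1/108
input u4: applying the 1 nested substitution gives center (1/2, -1/4), radius 1/9
input u2: applying the 1 nested substitution gives center (0, 0), radius 1/9

u1: center (-1/2, 23/48), radius 1/120; u2: center (0, 0), radius 1/9; u3: center (-23/48, 1/2), radius 1/108; u4: center (1/2, -1/4), radius 1/9


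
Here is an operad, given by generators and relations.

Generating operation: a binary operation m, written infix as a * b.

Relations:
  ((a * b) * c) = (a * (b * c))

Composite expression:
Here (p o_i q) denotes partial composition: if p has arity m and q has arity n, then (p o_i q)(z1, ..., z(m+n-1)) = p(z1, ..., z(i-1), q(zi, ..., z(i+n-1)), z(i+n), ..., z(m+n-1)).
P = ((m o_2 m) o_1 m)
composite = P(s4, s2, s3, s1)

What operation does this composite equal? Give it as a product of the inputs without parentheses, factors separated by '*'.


s4 * s2 * s3 * s1

All parenthesizations of m agree; list the s-inputs left to right.
(s4 * s2) reduces to s4 * s2
(s3 * s1) reduces to s3 * s1
((s4 * s2) * (s3 * s1)) reduces to s4 * s2 * s3 * s1


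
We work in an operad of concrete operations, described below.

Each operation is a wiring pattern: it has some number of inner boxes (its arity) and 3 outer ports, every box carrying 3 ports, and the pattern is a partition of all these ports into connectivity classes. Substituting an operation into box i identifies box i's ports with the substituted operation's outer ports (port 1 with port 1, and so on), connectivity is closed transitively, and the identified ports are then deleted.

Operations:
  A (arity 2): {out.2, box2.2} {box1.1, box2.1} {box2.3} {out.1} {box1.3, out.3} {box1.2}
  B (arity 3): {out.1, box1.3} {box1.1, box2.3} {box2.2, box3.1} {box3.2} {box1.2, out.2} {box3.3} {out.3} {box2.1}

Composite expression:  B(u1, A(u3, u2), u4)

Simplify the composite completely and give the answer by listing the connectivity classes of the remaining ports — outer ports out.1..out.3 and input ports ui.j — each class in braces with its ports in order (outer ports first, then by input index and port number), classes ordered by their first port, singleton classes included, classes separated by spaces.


{out.1, u1.3} {out.2, u1.2} {out.3} {u1.1, u3.3} {u2.1, u3.1} {u2.2, u4.1} {u2.3} {u3.2} {u4.2} {u4.3}

Substituting into B glues patterns; closure does the rest.
through A, on inputs (u3, u2): {out.1} {out.2, u2.2} {out.3, u3.3} {u2.1, u3.1} {u2.3} {u3.2} (out.j = stage outer ports)
through B, on inputs (u1, u3, u2, u4): {out.1, u1.3} {out.2, u1.2} {out.3} {u1.1, u3.3} {u2.1, u3.1} {u2.2, u4.1} {u2.3} {u3.2} {u4.2} {u4.3} (out.j = stage outer ports)


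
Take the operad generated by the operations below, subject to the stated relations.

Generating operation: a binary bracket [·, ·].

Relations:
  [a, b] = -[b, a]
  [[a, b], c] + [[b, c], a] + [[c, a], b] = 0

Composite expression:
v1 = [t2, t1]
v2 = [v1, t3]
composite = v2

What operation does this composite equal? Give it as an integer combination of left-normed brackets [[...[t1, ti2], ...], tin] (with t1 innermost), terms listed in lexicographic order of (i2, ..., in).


-[[t1, t2], t3]

A multilinear Lie element is pinned by t1-initial words (t1 innermost).
Composite bracket: [[t2, t1], t3]
Under [a, b] = ab - ba we get 4 signed associative words (2^2 = 4).
Words beginning with t1 determine it all:
  t1t2t3 (sign -1) contributes -[[t1, t2], t3]


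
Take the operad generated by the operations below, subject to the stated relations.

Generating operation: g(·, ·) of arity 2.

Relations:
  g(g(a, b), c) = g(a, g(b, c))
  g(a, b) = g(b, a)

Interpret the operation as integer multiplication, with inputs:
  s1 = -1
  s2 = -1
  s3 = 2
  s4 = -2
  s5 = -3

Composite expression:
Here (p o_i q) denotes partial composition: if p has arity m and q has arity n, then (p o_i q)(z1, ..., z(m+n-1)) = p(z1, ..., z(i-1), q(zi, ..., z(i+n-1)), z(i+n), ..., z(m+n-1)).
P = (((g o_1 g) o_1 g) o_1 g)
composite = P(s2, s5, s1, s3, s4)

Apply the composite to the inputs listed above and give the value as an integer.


12

g(s2, s5) = 3
g(g(s2, s5), s1) = -3
g(g(g(s2, s5), s1), s3) = -6
g(g(g(g(s2, s5), s1), s3), s4) = 12


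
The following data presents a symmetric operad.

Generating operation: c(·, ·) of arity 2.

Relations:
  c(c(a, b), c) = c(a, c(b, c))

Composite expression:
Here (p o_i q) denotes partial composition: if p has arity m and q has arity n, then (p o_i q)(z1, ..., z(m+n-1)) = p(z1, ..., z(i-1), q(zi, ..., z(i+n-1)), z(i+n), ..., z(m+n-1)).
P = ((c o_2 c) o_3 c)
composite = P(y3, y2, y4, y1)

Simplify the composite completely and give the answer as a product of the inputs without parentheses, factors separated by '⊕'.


y3 ⊕ y2 ⊕ y4 ⊕ y1

The c-tree's shape is irrelevant; the y-reading-order decides.
c(y4, y1) linearizes to y4 ⊕ y1
c(y2, c(y4, y1)) linearizes to y2 ⊕ y4 ⊕ y1
c(y3, c(y2, c(y4, y1))) linearizes to y3 ⊕ y2 ⊕ y4 ⊕ y1


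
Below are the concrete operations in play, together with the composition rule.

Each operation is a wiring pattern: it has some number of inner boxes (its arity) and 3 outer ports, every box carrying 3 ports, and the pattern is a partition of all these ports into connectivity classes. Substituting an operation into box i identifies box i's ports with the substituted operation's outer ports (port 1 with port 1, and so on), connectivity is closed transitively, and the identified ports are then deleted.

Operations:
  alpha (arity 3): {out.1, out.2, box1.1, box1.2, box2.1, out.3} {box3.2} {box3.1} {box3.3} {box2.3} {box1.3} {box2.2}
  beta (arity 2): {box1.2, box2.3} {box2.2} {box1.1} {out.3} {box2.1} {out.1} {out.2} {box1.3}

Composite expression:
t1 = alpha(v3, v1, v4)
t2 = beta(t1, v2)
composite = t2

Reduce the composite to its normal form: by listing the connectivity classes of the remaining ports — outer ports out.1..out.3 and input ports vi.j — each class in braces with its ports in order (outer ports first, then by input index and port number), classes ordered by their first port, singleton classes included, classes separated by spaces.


{out.1} {out.2} {out.3} {v1.1, v2.3, v3.1, v3.2} {v1.2} {v1.3} {v2.1} {v2.2} {v3.3} {v4.1} {v4.2} {v4.3}

Two ports join when wires chain via beta-identified ports.
through alpha, on inputs (v3, v1, v4): {out.1, out.2, out.3, v1.1, v3.1, v3.2} {v1.2} {v1.3} {v3.3} {v4.1} {v4.2} {v4.3} (out.j = stage outer ports)
through beta, on inputs (v3, v1, v4, v2): {out.1} {out.2} {out.3} {v1.1, v2.3, v3.1, v3.2} {v1.2} {v1.3} {v2.1} {v2.2} {v3.3} {v4.1} {v4.2} {v4.3} (out.j = stage outer ports)


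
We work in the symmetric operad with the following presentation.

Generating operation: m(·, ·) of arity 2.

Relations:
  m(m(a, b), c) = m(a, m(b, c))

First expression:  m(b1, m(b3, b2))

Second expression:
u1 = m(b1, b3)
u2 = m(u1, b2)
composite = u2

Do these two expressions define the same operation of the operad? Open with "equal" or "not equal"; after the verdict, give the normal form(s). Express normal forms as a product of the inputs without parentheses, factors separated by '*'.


equal: each reduces to b1 * b3 * b2

The first expression reduces to b1 * b3 * b2
The second expression reduces to b1 * b3 * b2
Both agree, so they are equal.


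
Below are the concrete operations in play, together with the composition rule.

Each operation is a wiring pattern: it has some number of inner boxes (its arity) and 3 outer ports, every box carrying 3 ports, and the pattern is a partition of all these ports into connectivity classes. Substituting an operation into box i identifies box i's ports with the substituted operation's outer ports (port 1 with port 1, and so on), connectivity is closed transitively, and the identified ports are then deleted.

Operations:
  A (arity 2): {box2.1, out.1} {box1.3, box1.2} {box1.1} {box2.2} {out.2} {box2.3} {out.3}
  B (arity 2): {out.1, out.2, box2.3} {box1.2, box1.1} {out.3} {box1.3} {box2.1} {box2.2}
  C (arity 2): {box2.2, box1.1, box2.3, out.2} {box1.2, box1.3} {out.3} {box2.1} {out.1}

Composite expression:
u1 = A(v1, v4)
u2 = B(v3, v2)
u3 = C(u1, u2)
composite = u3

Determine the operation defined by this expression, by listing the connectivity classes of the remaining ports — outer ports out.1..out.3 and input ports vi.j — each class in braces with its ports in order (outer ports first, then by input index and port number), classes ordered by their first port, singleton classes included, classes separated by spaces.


{out.1} {out.2, v2.3, v4.1} {out.3} {v1.1} {v1.2, v1.3} {v2.1} {v2.2} {v3.1, v3.2} {v3.3} {v4.2} {v4.3}


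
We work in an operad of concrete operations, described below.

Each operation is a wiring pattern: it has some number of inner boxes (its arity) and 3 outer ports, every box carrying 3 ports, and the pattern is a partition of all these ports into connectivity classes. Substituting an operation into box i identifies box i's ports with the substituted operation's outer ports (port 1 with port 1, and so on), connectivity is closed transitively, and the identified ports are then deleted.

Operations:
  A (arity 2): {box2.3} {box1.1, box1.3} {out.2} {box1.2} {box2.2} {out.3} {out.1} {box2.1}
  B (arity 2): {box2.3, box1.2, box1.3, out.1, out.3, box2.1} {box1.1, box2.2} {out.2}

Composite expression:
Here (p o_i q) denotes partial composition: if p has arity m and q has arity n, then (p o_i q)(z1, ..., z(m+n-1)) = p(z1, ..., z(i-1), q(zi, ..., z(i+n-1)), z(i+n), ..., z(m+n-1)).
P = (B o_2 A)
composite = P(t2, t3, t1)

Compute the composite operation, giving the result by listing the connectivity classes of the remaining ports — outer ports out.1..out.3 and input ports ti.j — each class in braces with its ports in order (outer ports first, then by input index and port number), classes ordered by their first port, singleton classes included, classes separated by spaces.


{out.1, out.3, t2.2, t2.3} {out.2} {t1.1} {t1.2} {t1.3} {t2.1} {t3.1, t3.3} {t3.2}

Substituting into B glues patterns; closure does the rest.
the subtree at A composes to {out.1} {out.2} {out.3} {t1.1} {t1.2} {t1.3} {t3.1, t3.3} {t3.2} on (t3, t1); out.j = own outer ports
the subtree at B composes to {out.1, out.3, t2.2, t2.3} {out.2} {t1.1} {t1.2} {t1.3} {t2.1} {t3.1, t3.3} {t3.2} on (t2, t3, t1); out.j = own outer ports


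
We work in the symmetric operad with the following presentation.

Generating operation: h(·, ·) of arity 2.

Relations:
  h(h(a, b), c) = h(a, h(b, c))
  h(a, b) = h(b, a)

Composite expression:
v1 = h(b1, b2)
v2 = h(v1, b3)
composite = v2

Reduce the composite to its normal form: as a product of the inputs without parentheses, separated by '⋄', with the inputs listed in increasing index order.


Key point: h commutes, so take the b-inputs in any fixed order.
h(b1, b2) linearizes to b1 ⋄ b2
h(h(b1, b2), b3) linearizes to b1 ⋄ b2 ⋄ b3
reordering the factors by index: b1 ⋄ b2 ⋄ b3

b1 ⋄ b2 ⋄ b3


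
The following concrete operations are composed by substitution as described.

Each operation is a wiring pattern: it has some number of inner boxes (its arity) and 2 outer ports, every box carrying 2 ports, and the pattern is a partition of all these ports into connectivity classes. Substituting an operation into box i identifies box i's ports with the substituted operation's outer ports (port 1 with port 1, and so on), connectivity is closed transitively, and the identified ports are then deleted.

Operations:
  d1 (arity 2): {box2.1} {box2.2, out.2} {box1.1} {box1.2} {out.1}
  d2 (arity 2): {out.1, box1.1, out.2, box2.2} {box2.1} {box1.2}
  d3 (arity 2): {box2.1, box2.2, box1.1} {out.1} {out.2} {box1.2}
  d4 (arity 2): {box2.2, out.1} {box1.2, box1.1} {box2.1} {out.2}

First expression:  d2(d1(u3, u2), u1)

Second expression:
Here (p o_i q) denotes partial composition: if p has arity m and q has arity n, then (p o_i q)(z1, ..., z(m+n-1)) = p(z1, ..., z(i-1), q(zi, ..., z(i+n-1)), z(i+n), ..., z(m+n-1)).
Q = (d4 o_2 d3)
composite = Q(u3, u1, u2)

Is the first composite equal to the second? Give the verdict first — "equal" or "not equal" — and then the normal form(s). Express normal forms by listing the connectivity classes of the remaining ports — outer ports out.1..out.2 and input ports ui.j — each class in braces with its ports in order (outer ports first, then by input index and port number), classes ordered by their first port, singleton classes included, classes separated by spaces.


not equal: they reduce to {out.1, out.2, u1.2} {u1.1} {u2.1} {u2.2} {u3.1} {u3.2} and {out.1} {out.2} {u1.1, u2.1, u2.2} {u1.2} {u3.1, u3.2}

The first expression, normalized: {out.1, out.2, u1.2} {u1.1} {u2.1} {u2.2} {u3.1} {u3.2}
The second expression, normalized: {out.1} {out.2} {u1.1, u2.1, u2.2} {u1.2} {u3.1, u3.2}
Distinct normal forms: not equal.


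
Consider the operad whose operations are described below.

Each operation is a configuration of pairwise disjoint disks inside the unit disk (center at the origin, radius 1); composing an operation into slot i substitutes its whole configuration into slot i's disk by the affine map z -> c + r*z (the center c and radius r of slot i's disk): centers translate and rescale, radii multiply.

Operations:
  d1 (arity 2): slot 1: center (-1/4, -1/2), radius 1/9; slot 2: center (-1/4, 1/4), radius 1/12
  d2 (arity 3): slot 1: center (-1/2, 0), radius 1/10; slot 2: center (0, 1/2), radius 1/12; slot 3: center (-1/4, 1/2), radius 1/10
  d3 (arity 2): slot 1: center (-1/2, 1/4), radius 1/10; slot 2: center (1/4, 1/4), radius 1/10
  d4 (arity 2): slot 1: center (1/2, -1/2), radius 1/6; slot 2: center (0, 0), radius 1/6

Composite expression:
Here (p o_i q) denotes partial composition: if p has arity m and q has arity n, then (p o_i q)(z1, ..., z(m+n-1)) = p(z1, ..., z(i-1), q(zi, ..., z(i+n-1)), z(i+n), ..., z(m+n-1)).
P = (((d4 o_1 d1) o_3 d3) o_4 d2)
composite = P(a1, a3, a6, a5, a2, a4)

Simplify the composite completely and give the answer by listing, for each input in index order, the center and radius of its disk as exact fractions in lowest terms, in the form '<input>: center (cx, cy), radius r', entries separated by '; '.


Only the slot chain above each a matters under d4; compose those maps.
input a1: applying the 2 nested substitutions gives center (11/24, -7/12), radius 1/54
input a3: applying the 2 nested substitutions gives center (11/24, -11/24), radius 1/72
input a6: applying the 2 nested substitutions gives center (-1/12, 1/24), radius 1/60
input a5: applying the 3 nested substitutions gives center (1/30, 1/24), radius 1/600
input a2: applying the 3 nested substitutions gives center (1/24, 1/20), radius 1/720
input a4: applying the 3 nested substitutions gives center (3/80, 1/20), radius 1/600

a1: center (11/24, -7/12), radius 1/54; a2: center (1/24, 1/20), radius 1/720; a3: center (11/24, -11/24), radius 1/72; a4: center (3/80, 1/20), radius 1/600; a5: center (1/30, 1/24), radius 1/600; a6: center (-1/12, 1/24), radius 1/60


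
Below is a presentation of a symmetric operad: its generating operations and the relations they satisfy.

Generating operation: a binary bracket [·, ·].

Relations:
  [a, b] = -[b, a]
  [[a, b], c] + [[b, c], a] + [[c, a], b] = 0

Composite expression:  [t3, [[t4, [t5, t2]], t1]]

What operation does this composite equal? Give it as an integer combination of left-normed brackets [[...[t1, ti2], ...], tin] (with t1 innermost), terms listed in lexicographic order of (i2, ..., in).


[[[[t1, t2], t5], t4], t3] - [[[[t1, t4], t2], t5], t3] + [[[[t1, t4], t5], t2], t3] - [[[[t1, t5], t2], t4], t3]

A multilinear Lie element is pinned by t1-initial words (t1 innermost).
Composite bracket: [t3, [[t4, [t5, t2]], t1]]
Expanding via [a, b] = ab - ba: 16 signed words (2^4 = 16).
Words beginning with t1 determine it all:
  the word t1t2t5t4t3 carries sign +1 and contributes +[[[[t1, t2], t5], t4], t3]
  the word t1t4t2t5t3 carries sign -1 and contributes -[[[[t1, t4], t2], t5], t3]
  the word t1t4t5t2t3 carries sign +1 and contributes +[[[[t1, t4], t5], t2], t3]
  the word t1t5t2t4t3 carries sign -1 and contributes -[[[[t1, t5], t2], t4], t3]


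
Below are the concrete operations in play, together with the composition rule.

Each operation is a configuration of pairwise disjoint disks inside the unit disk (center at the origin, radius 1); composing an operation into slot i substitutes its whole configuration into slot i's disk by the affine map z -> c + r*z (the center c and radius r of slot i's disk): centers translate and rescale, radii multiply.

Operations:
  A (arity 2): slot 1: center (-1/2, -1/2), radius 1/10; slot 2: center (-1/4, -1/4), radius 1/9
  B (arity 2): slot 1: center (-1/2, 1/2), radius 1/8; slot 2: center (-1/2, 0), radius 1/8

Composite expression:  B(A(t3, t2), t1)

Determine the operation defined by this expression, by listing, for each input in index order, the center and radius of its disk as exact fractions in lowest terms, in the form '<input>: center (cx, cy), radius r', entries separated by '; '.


Affine substitution under B: radii multiply and t-centers shift.
input t3: composing its 2 substitution steps yields center (-9/16, 7/16), radius 1/80
input t2: composing its 2 substitution steps yields center (-17/32, 15/32), radius 1/72
input t1: composing its 1 substitution step yields center (-1/2, 0), radius 1/8

t1: center (-1/2, 0), radius 1/8; t2: center (-17/32, 15/32), radius 1/72; t3: center (-9/16, 7/16), radius 1/80


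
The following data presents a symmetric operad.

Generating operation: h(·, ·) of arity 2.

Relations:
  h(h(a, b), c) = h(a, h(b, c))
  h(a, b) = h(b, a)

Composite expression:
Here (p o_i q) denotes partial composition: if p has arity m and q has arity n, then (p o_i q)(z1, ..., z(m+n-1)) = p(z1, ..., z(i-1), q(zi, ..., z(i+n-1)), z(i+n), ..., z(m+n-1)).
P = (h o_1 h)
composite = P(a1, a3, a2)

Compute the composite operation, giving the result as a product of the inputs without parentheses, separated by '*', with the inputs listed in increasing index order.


a1 * a2 * a3

With h associative and commutative, the a-input set is all that matters.
h(a1, a3) linearizes to a1 * a3
h(h(a1, a3), a2) linearizes to a1 * a3 * a2
commutativity sorts the factors: a1 * a2 * a3


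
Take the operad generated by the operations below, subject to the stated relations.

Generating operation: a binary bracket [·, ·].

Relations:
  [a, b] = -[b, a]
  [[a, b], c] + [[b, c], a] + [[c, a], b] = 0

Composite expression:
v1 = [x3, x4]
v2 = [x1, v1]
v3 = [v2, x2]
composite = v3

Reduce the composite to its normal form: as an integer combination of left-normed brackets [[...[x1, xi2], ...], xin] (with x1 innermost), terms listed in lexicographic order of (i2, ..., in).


In the tensor algebra, words opening x1 carry the x1-anchored form.
Composite bracket: [[x1, [x3, x4]], x2]
Expanding via [a, b] = ab - ba: 8 signed words (2^3 = 8).
Coefficients come from the x1-initial words:
  the word x1x3x4x2 carries sign +1 and contributes +[[[x1, x3], x4], x2]
  the word x1x4x3x2 carries sign -1 and contributes -[[[x1, x4], x3], x2]

[[[x1, x3], x4], x2] - [[[x1, x4], x3], x2]


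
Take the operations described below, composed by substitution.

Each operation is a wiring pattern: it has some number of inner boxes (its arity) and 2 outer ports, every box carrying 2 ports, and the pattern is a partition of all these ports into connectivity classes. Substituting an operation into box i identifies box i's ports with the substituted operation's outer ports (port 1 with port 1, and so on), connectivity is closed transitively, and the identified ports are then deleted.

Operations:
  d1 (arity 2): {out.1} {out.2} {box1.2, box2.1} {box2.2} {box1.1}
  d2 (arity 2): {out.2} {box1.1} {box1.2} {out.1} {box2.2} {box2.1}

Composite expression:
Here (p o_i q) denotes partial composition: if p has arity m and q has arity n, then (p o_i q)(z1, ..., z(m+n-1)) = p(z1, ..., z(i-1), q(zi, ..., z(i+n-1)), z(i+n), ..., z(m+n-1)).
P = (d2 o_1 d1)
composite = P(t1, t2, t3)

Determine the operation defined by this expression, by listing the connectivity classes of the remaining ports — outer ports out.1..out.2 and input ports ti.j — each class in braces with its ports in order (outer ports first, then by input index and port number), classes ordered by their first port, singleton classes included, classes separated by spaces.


Two ports join when wires chain via d2-identified ports.
after d1, the pattern on (t1, t2) reads {out.1} {out.2} {t1.1} {t1.2, t2.1} {t2.2} (out.j = its outer ports)
after d2, the pattern on (t1, t2, t3) reads {out.1} {out.2} {t1.1} {t1.2, t2.1} {t2.2} {t3.1} {t3.2} (out.j = its outer ports)

{out.1} {out.2} {t1.1} {t1.2, t2.1} {t2.2} {t3.1} {t3.2}


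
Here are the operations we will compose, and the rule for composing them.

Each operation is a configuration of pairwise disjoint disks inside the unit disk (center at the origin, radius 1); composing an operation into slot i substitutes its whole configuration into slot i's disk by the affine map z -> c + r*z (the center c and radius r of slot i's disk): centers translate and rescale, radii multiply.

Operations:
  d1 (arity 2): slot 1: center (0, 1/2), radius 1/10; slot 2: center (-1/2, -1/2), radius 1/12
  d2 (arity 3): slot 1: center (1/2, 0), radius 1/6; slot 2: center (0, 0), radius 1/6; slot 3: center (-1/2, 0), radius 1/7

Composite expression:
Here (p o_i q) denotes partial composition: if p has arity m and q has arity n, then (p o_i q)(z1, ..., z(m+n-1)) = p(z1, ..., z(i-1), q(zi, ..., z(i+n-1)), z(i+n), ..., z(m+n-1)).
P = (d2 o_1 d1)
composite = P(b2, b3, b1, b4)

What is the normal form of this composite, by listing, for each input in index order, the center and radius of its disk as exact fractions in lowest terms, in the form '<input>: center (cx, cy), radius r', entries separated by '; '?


b1: center (0, 0), radius 1/6; b2: center (1/2, 1/12), radius 1/60; b3: center (5/12, -1/12), radius 1/72; b4: center (-1/2, 0), radius 1/7


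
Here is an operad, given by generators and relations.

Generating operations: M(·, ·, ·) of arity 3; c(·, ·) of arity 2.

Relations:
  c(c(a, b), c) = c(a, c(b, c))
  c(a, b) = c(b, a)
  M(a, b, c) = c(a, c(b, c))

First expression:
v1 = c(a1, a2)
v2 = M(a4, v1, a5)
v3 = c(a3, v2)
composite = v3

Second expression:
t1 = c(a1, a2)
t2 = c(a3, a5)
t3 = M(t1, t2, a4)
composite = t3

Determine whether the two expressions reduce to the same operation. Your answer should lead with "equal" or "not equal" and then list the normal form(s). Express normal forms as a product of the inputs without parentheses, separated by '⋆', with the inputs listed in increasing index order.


equal: each reduces to a1 ⋆ a2 ⋆ a3 ⋆ a4 ⋆ a5


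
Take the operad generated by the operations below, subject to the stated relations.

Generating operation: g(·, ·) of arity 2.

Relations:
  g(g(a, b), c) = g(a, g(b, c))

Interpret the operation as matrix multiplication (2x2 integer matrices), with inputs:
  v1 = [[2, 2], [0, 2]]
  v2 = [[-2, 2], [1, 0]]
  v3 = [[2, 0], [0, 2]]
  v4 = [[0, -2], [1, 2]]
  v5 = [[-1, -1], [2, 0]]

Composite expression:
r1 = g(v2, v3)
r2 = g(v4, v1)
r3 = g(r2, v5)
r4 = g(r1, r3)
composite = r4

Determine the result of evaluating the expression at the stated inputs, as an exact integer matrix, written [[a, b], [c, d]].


[[72, -8], [-16, 0]]

g(v2, v3) = [[-4, 4], [2, 0]]
g(v4, v1) = [[0, -4], [2, 6]]
g(g(v4, v1), v5) = [[-8, 0], [10, -2]]
g(g(v2, v3), g(g(v4, v1), v5)) = [[72, -8], [-16, 0]]


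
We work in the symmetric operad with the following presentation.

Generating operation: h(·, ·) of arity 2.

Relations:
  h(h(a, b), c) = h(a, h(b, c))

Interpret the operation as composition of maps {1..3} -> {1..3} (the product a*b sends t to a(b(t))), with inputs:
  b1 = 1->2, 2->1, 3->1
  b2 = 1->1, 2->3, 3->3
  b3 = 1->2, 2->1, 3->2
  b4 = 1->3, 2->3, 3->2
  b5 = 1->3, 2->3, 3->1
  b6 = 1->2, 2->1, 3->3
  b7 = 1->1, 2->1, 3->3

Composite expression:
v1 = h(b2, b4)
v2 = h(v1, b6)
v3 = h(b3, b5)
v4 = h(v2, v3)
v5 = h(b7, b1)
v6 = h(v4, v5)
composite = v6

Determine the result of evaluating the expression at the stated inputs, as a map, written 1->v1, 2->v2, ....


h(b2, b4) = 1->3, 2->3, 3->3
h(h(b2, b4), b6) = 1->3, 2->3, 3->3
h(b3, b5) = 1->2, 2->2, 3->2
h(h(h(b2, b4), b6), h(b3, b5)) = 1->3, 2->3, 3->3
h(b7, b1) = 1->1, 2->1, 3->1
h(h(h(h(b2, b4), b6), h(b3, b5)), h(b7, b1)) = 1->3, 2->3, 3->3

1->3, 2->3, 3->3


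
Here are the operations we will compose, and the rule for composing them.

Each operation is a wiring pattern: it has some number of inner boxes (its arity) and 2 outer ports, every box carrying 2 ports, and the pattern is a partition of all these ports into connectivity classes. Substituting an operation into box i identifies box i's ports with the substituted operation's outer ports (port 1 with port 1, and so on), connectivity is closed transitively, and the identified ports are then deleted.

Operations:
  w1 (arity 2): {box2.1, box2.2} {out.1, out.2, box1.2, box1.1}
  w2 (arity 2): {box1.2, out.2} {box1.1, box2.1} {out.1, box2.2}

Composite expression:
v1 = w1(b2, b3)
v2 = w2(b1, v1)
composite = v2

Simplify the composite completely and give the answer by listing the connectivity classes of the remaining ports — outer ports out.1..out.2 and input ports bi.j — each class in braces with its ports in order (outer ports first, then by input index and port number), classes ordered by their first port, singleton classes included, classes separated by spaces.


Connectivity passes through glued w2-boundaries; trace each wire chain.
after w1, the pattern on (b2, b3) reads {out.1, out.2, b2.1, b2.2} {b3.1, b3.2} (out.j = its outer ports)
after w2, the pattern on (b1, b2, b3) reads {out.1, b1.1, b2.1, b2.2} {out.2, b1.2} {b3.1, b3.2} (out.j = its outer ports)

{out.1, b1.1, b2.1, b2.2} {out.2, b1.2} {b3.1, b3.2}


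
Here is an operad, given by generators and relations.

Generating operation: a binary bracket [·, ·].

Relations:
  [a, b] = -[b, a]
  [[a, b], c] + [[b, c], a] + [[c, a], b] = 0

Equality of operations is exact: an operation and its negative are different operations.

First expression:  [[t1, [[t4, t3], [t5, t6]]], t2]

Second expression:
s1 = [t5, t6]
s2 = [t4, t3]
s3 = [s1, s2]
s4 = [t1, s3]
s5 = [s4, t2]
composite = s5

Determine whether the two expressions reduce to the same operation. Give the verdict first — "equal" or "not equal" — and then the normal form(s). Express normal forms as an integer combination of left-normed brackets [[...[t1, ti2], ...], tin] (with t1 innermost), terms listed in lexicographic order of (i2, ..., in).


not equal — first -[[[[[t1, t3], t4], t5], t6], t2] + [[[[[t1, t3], t4], t6], t5], t2] + [[[[[t1, t4], t3], t5], t6], t2] - [[[[[t1, t4], t3], t6], t5], t2] + [[[[[t1, t5], t6], t3], t4], t2] - [[[[[t1, t5], t6], t4], t3], t2] - [[[[[t1, t6], t5], t3], t4], t2] + [[[[[t1, t6], t5], t4], t3], t2], second [[[[[t1, t3], t4], t5], t6], t2] - [[[[[t1, t3], t4], t6], t5], t2] - [[[[[t1, t4], t3], t5], t6], t2] + [[[[[t1, t4], t3], t6], t5], t2] - [[[[[t1, t5], t6], t3], t4], t2] + [[[[[t1, t5], t6], t4], t3], t2] + [[[[[t1, t6], t5], t3], t4], t2] - [[[[[t1, t6], t5], t4], t3], t2]

Reducing the first expression gives -[[[[[t1, t3], t4], t5], t6], t2] + [[[[[t1, t3], t4], t6], t5], t2] + [[[[[t1, t4], t3], t5], t6], t2] - [[[[[t1, t4], t3], t6], t5], t2] + [[[[[t1, t5], t6], t3], t4], t2] - [[[[[t1, t5], t6], t4], t3], t2] - [[[[[t1, t6], t5], t3], t4], t2] + [[[[[t1, t6], t5], t4], t3], t2]
Reducing the second expression gives [[[[[t1, t3], t4], t5], t6], t2] - [[[[[t1, t3], t4], t6], t5], t2] - [[[[[t1, t4], t3], t5], t6], t2] + [[[[[t1, t4], t3], t6], t5], t2] - [[[[[t1, t5], t6], t3], t4], t2] + [[[[[t1, t5], t6], t4], t3], t2] + [[[[[t1, t6], t5], t3], t4], t2] - [[[[[t1, t6], t5], t4], t3], t2]
The normal forms differ: not equal.


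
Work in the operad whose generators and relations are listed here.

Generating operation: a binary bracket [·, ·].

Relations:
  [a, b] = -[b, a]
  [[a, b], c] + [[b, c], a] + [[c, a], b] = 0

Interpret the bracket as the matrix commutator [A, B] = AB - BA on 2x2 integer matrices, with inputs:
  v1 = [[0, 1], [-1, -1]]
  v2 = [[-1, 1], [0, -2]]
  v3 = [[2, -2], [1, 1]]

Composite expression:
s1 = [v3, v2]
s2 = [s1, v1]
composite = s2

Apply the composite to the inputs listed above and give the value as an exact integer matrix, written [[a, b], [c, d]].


[v3, v2] = [[-1, 3], [1, 1]]
[[v3, v2], v1] = [[-4, -5], [-1, 4]]

[[-4, -5], [-1, 4]]


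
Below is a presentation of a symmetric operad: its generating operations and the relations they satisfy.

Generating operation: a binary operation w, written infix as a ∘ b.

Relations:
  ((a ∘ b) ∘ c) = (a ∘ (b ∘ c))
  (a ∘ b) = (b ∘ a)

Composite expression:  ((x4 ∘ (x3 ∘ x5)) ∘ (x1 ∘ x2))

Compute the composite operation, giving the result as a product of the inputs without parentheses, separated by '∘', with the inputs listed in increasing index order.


With w associative and commutative, the x-input set is all that matters.
(x3 ∘ x5) unparenthesizes to x3 ∘ x5
(x4 ∘ (x3 ∘ x5)) unparenthesizes to x4 ∘ x3 ∘ x5
(x1 ∘ x2) unparenthesizes to x1 ∘ x2
((x4 ∘ (x3 ∘ x5)) ∘ (x1 ∘ x2)) unparenthesizes to x4 ∘ x3 ∘ x5 ∘ x1 ∘ x2
reordering the factors by index: x1 ∘ x2 ∘ x3 ∘ x4 ∘ x5

x1 ∘ x2 ∘ x3 ∘ x4 ∘ x5


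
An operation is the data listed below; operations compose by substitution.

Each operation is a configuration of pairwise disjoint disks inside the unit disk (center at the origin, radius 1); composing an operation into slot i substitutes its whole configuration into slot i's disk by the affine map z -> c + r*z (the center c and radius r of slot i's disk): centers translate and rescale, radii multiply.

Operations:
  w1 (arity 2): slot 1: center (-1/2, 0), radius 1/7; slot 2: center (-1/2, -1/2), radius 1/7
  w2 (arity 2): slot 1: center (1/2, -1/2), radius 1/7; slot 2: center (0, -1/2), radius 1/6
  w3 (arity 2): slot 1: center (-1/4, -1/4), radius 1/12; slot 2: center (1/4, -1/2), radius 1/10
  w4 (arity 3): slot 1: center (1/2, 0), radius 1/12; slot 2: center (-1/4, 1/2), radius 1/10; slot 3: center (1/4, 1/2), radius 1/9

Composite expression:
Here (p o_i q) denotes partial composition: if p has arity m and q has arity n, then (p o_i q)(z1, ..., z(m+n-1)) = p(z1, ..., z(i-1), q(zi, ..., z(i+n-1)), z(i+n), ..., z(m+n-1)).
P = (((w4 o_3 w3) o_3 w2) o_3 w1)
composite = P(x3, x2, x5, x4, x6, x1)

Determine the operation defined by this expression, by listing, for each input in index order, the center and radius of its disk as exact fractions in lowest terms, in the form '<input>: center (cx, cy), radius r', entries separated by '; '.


x1: center (5/18, 4/9), radius 1/90; x2: center (-1/4, 1/2), radius 1/10; x3: center (1/2, 0), radius 1/12; x4: center (19/84, 353/756), radius 1/5292; x5: center (19/84, 101/216), radius 1/5292; x6: center (2/9, 101/216), radius 1/648

Only the slot chain above each x matters under w4; compose those maps.
x3: after 1 affine step, its disk has center (1/2, 0), radius 1/12
x2: after 1 affine step, its disk has center (-1/4, 1/2), radius 1/10
x5: after 4 affine steps, its disk has center (19/84, 101/216), radius 1/5292
x4: after 4 affine steps, its disk has center (19/84, 353/756), radius 1/5292
x6: after 3 affine steps, its disk has center (2/9, 101/216), radius 1/648
x1: after 2 affine steps, its disk has center (5/18, 4/9), radius 1/90


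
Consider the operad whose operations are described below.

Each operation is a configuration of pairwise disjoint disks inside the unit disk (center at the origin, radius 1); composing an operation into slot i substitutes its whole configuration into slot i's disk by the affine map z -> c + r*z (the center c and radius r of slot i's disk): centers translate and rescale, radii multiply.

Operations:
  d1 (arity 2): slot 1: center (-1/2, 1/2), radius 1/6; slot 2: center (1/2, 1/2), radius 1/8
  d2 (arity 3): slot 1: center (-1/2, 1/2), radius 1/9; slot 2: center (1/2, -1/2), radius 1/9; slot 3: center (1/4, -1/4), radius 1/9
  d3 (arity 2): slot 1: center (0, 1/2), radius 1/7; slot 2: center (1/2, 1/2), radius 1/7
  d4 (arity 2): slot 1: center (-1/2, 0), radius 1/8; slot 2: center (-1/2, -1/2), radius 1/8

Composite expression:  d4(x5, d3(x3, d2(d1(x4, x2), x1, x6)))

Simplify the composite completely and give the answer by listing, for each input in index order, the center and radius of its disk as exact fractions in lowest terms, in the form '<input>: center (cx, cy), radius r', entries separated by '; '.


Each x-disk chains the slot maps above it in d4; radii multiply.
x5: after 1 affine step, its disk has center (-1/2, 0), radius 1/8
x3: after 2 affine steps, its disk has center (-1/2, -7/16), radius 1/56
x4: after 4 affine steps, its disk has center (-451/1008, -431/1008), radius 1/3024
x2: after 4 affine steps, its disk has center (-449/1008, -431/1008), radius 1/4032
x1: after 3 affine steps, its disk has center (-3/7, -25/56), radius 1/504
x6: after 3 affine steps, its disk has center (-97/224, -99/224), radius 1/504

x1: center (-3/7, -25/56), radius 1/504; x2: center (-449/1008, -431/1008), radius 1/4032; x3: center (-1/2, -7/16), radius 1/56; x4: center (-451/1008, -431/1008), radius 1/3024; x5: center (-1/2, 0), radius 1/8; x6: center (-97/224, -99/224), radius 1/504


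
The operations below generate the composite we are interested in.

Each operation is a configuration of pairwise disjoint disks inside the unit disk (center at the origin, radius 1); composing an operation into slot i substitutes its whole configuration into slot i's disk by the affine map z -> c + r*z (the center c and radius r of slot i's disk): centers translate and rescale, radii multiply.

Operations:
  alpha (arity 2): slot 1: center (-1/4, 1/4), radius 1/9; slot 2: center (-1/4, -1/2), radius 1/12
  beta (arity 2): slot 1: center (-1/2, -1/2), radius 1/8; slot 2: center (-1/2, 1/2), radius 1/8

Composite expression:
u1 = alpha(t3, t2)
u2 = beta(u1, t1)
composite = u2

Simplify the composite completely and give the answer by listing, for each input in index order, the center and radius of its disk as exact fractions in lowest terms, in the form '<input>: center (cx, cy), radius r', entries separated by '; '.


t1: center (-1/2, 1/2), radius 1/8; t2: center (-17/32, -9/16), radius 1/96; t3: center (-17/32, -15/32), radius 1/72

Each t-disk chains the slot maps above it in beta; radii multiply.
input t3: applying the 2 nested substitutions gives center (-17/32, -15/32), radius 1/72
input t2: applying the 2 nested substitutions gives center (-17/32, -9/16), radius 1/96
input t1: applying the 1 nested substitution gives center (-1/2, 1/2), radius 1/8


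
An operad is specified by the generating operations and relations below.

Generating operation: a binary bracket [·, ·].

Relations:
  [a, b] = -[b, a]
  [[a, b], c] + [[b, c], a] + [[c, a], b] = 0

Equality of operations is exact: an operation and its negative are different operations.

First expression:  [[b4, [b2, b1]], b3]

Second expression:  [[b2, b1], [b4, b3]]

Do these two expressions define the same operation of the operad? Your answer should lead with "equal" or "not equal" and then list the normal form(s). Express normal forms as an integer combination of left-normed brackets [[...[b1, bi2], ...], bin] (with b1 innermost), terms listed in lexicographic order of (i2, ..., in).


In normal form, the first expression is [[[b1, b2], b4], b3]
In normal form, the second expression is [[[b1, b2], b3], b4] - [[[b1, b2], b4], b3]
They disagree, so not equal.

not equal: they reduce to [[[b1, b2], b4], b3] and [[[b1, b2], b3], b4] - [[[b1, b2], b4], b3]


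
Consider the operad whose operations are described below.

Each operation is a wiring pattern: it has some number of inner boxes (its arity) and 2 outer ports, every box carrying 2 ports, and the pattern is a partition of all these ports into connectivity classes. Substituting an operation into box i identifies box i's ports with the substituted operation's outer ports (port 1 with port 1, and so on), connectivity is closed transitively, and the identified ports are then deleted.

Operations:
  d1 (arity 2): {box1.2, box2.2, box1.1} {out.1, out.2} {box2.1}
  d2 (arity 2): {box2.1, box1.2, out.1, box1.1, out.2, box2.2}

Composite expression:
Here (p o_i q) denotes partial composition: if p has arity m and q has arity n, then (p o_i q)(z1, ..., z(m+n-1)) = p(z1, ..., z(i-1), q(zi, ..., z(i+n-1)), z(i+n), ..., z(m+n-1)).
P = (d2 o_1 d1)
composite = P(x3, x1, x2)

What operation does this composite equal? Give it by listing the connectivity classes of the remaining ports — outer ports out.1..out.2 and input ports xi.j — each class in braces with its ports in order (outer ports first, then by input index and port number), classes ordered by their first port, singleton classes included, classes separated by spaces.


Two ports join when wires chain via d2-identified ports.
composing d1 on (x3, x1), with out.j its own outer ports: {out.1, out.2} {x1.1} {x1.2, x3.1, x3.2}
composing d2 on (x3, x1, x2), with out.j its own outer ports: {out.1, out.2, x2.1, x2.2} {x1.1} {x1.2, x3.1, x3.2}

{out.1, out.2, x2.1, x2.2} {x1.1} {x1.2, x3.1, x3.2}
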